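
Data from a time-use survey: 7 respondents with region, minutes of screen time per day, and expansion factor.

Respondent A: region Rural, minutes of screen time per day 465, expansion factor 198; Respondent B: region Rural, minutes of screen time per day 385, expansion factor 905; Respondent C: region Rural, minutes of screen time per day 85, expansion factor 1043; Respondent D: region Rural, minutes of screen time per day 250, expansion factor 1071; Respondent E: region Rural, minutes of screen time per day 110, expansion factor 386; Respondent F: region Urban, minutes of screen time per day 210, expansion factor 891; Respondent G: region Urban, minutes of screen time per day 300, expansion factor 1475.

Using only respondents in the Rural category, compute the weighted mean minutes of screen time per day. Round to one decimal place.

233.0

Rural rows: A, B, C, D, E
Weighted sum = 465×198 + 385×905 + 85×1043 + 250×1071 + 110×386
  = 92070 + 348425 + 88655 + 267750 + 42460 = 839360
Sum of weights = 198 + 905 + 1043 + 1071 + 386 = 3603
Weighted mean = 839360 / 3603 = 232.96142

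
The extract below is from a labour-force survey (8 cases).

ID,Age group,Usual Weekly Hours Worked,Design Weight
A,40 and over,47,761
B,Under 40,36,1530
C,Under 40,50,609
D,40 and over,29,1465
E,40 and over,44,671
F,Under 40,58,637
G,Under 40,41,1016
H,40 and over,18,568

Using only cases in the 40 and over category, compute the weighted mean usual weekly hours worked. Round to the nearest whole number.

34

40 and over rows: A, D, E, H
Weighted sum = 47×761 + 29×1465 + 44×671 + 18×568
  = 35767 + 42485 + 29524 + 10224 = 118000
Sum of weights = 761 + 1465 + 671 + 568 = 3465
Weighted mean = 118000 / 3465 = 34.054834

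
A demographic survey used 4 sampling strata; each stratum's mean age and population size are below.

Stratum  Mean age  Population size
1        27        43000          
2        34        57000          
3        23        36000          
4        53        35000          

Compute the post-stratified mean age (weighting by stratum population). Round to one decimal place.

33.8

Σ Nₕ·x̄ₕ = 27×43000 + 34×57000 + 23×36000 + 53×35000
  = 1161000 + 1938000 + 828000 + 1855000 = 5782000
Σ Nₕ = 43000 + 57000 + 36000 + 35000 = 171000
Overall mean = 5782000 / 171000 = 33.812865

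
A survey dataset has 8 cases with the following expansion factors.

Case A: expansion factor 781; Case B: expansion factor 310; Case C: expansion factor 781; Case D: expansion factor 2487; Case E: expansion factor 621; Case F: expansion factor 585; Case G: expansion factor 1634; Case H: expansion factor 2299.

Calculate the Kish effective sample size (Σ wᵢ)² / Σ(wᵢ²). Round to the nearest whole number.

Σ wᵢ = 9498
Σ wᵢ² = 609961 + 96100 + 609961 + 6185169 + 385641 + 342225 + 2669956 + 5285401 = 16184414
n_eff = 9498² / 16184414 = 90212004 / 16184414 = 5.574005

6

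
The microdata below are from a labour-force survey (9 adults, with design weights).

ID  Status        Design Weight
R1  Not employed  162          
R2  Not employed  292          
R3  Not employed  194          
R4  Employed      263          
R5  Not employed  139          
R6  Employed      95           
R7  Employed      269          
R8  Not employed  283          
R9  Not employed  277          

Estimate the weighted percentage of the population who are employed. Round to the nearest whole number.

Sum of weights for 'Employed' = 263 + 95 + 269 = 627
Total weight = 162 + 292 + 194 + 263 + 139 + 95 + 269 + 283 + 277 = 1974
Weighted proportion = 627 / 1974 = 0.31762918 → 31.762918%

32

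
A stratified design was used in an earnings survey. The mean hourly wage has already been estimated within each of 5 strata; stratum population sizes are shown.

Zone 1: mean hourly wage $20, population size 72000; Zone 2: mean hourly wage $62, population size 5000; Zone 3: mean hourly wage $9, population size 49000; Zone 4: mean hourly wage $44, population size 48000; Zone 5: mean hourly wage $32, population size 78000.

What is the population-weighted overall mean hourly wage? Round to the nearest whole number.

Σ Nₕ·x̄ₕ = 20×72000 + 62×5000 + 9×49000 + 44×48000 + 32×78000
  = 1440000 + 310000 + 441000 + 2112000 + 2496000 = 6799000
Σ Nₕ = 72000 + 5000 + 49000 + 48000 + 78000 = 252000
Overall mean = 6799000 / 252000 = 26.980159

27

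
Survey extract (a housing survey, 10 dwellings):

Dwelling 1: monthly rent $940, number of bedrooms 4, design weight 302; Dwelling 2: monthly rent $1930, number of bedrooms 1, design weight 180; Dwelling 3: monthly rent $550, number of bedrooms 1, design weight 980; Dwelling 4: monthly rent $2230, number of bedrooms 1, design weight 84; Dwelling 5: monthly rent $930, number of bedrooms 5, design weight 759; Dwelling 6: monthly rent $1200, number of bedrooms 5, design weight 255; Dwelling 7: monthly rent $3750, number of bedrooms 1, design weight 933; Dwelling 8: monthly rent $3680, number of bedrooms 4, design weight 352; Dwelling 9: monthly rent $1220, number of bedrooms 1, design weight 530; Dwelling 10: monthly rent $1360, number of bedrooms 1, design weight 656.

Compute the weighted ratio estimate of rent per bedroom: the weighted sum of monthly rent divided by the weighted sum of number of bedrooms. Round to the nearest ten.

790

Σ wᵢ·y = 940×302 + 1930×180 + 550×980 + 2230×84 + 930×759 + 1200×255 + 3750×933 + 3680×352 + 1220×530 + 1360×656
  = 283880 + 347400 + 539000 + 187320 + 705870 + 306000 + 3498750 + 1295360 + 646600 + 892160 = 8702340
Σ wᵢ·x = 4×302 + 1×180 + 1×980 + 1×84 + 5×759 + 5×255 + 1×933 + 4×352 + 1×530 + 1×656
  = 1208 + 180 + 980 + 84 + 3795 + 1275 + 933 + 1408 + 530 + 656 = 11049
Ratio = 8702340 / 11049 = 787.61336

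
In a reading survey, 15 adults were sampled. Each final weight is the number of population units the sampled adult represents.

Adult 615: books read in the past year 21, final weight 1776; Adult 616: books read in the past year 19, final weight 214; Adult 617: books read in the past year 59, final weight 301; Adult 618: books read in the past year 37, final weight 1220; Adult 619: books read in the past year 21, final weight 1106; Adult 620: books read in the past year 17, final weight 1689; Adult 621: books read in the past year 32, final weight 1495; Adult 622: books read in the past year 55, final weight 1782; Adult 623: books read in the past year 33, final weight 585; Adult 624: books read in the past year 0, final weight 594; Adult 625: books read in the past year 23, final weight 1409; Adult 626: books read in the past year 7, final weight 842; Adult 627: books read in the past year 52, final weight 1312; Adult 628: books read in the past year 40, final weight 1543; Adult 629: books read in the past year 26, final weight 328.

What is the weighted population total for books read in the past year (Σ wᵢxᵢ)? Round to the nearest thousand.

498000

Weighted total = 498128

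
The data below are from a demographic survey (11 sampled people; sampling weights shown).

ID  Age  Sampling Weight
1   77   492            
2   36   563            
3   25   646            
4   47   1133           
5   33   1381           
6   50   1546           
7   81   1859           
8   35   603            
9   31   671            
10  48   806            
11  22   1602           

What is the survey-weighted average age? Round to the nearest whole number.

46

Weighted sum = 77×492 + 36×563 + 25×646 + 47×1133 + 33×1381 + 50×1546 + 81×1859 + 35×603 + 31×671 + 48×806 + 22×1602
  = 516843
Sum of weights = 492 + 563 + 646 + 1133 + 1381 + 1546 + 1859 + 603 + 671 + 806 + 1602 = 11302
Weighted mean = 516843 / 11302 = 45.730225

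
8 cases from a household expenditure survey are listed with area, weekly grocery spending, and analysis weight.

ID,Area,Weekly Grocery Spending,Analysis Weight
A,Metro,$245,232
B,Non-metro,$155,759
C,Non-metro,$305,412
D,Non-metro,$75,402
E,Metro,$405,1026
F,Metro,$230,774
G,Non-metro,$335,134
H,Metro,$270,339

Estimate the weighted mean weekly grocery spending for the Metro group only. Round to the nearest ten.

310

Metro rows: A, E, F, H
Weighted sum = 245×232 + 405×1026 + 230×774 + 270×339
  = 56840 + 415530 + 178020 + 91530 = 741920
Sum of weights = 2371
Weighted mean = 741920 / 2371 = 312.91438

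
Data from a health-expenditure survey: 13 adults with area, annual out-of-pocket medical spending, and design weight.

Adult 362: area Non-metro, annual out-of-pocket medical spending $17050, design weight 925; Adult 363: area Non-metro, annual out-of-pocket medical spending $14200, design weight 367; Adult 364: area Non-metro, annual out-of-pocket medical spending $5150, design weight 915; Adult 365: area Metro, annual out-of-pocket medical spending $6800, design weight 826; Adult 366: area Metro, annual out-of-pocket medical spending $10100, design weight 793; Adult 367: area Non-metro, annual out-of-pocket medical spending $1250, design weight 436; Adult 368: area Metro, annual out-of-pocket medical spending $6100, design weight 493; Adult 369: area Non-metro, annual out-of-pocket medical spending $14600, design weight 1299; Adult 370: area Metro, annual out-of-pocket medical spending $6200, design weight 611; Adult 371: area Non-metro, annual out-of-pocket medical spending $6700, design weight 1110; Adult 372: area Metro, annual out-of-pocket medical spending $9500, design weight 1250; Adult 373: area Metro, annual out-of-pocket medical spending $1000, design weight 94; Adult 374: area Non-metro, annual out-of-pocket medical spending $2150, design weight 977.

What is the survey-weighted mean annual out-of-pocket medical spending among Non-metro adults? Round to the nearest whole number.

Non-metro rows: 362, 363, 364, 367, 369, 371, 374
Weighted sum = 17050×925 + 14200×367 + 5150×915 + 1250×436 + 14600×1299 + 6700×1110 + 2150×977
  = 15771250 + 5211400 + 4712250 + 545000 + 18965400 + 7437000 + 2100550 = 54742850
Sum of weights = 6029
Weighted mean = 54742850 / 6029 = 9079.922

9080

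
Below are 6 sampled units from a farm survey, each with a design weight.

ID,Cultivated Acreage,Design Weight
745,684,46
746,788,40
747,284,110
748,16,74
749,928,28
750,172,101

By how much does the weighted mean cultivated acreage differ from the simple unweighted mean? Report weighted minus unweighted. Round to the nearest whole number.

Unweighted sum = 684 + 788 + 284 + 16 + 928 + 172 = 2872
Unweighted mean = 2872 / 6 = 478.66667
Weighted sum = 684×46 + 788×40 + 284×110 + 16×74 + 928×28 + 172×101
  = 31464 + 31520 + 31240 + 1184 + 25984 + 17372 = 138764
Sum of weights = 399
Weighted mean = 138764 / 399 = 347.77945
Difference (weighted minus unweighted) = -130.88722

-131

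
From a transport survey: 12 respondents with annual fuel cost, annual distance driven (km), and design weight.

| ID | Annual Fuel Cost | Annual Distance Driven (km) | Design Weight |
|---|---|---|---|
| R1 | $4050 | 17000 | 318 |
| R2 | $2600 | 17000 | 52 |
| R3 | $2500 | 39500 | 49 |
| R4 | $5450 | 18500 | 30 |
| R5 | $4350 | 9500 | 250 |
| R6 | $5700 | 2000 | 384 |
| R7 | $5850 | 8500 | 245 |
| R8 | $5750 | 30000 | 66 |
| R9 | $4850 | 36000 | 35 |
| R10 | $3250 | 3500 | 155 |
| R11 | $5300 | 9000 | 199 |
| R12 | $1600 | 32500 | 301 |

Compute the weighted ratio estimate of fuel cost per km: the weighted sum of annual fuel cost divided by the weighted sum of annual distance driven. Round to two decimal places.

0.31

Σ wᵢ·y = 4050×318 + 2600×52 + 2500×49 + 5450×30 + 4350×250 + 5700×384 + 5850×245 + 5750×66 + 4850×35 + 3250×155 + 5300×199 + 1600×301
  = 1287900 + 135200 + 122500 + 163500 + 1087500 + 2188800 + 1433250 + 379500 + 169750 + 503750 + 1054700 + 481600 = 9007950
Σ wᵢ·x = 17000×318 + 17000×52 + 39500×49 + 18500×30 + 9500×250 + 2000×384 + 8500×245 + 30000×66 + 36000×35 + 3500×155 + 9000×199 + 32500×301
  = 5406000 + 884000 + 1935500 + 555000 + 2375000 + 768000 + 2082500 + 1980000 + 1260000 + 542500 + 1791000 + 9782500 = 29362000
Ratio = 9007950 / 29362000 = 0.30678939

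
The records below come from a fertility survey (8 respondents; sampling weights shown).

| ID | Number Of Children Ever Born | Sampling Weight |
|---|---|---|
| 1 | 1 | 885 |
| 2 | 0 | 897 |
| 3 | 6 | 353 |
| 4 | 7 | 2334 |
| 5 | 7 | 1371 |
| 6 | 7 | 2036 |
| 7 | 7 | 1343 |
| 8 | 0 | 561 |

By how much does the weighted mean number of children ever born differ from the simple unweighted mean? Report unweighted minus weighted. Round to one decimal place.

-1.0

Unweighted sum = 1 + 0 + 6 + 7 + 7 + 7 + 7 + 0 = 35
Unweighted mean = 35 / 8 = 4.375
Weighted sum = 1×885 + 0×897 + 6×353 + 7×2334 + 7×1371 + 7×2036 + 7×1343 + 0×561
  = 885 + 0 + 2118 + 16338 + 9597 + 14252 + 9401 + 0 = 52591
Sum of weights = 885 + 897 + 353 + 2334 + 1371 + 2036 + 1343 + 561 = 9780
Weighted mean = 52591 / 9780 = 5.3774029
Difference (unweighted minus weighted) = -1.0024029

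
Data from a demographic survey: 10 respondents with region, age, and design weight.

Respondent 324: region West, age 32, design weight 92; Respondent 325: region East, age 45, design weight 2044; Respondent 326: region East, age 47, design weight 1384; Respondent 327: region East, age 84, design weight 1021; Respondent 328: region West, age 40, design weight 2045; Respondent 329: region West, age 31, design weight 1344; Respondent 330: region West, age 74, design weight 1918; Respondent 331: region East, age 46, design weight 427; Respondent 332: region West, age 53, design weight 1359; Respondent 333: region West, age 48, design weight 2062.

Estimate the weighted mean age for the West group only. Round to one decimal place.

West rows: 324, 328, 329, 330, 332, 333
Weighted sum = 32×92 + 40×2045 + 31×1344 + 74×1918 + 53×1359 + 48×2062
  = 2944 + 81800 + 41664 + 141932 + 72027 + 98976 = 439343
Sum of weights = 92 + 2045 + 1344 + 1918 + 1359 + 2062 = 8820
Weighted mean = 439343 / 8820 = 49.812132

49.8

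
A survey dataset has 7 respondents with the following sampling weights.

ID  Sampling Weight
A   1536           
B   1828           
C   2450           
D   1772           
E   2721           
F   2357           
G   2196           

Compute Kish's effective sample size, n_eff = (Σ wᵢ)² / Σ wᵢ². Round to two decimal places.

6.77

Σ wᵢ = 14860
Σ wᵢ² = 2359296 + 3341584 + 6002500 + 3139984 + 7403841 + 5555449 + 4822416 = 32625070
n_eff = 14860² / 32625070 = 220819600 / 32625070 = 6.7684023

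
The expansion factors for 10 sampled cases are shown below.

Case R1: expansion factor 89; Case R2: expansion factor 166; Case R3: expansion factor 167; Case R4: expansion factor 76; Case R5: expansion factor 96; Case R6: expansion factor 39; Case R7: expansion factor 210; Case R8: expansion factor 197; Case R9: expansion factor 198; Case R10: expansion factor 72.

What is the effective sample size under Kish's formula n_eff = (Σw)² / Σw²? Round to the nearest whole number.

Σ wᵢ = 89 + 166 + 167 + 76 + 96 + 39 + 210 + 197 + 198 + 72 = 1310
Σ wᵢ² = 7921 + 27556 + 27889 + 5776 + 9216 + 1521 + 44100 + 38809 + 39204 + 5184 = 207176
n_eff = 1310² / 207176 = 1716100 / 207176 = 8.2832954

8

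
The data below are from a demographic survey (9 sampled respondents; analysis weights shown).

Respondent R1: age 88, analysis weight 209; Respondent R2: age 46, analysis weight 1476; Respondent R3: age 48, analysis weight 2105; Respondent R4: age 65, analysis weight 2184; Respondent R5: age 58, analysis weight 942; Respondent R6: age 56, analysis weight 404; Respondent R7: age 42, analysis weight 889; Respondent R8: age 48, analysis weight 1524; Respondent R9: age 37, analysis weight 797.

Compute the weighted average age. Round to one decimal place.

51.9

Weighted sum = 88×209 + 46×1476 + 48×2105 + 65×2184 + 58×942 + 56×404 + 42×889 + 48×1524 + 37×797
  = 546527
Sum of weights = 10530
Weighted mean = 546527 / 10530 = 51.901899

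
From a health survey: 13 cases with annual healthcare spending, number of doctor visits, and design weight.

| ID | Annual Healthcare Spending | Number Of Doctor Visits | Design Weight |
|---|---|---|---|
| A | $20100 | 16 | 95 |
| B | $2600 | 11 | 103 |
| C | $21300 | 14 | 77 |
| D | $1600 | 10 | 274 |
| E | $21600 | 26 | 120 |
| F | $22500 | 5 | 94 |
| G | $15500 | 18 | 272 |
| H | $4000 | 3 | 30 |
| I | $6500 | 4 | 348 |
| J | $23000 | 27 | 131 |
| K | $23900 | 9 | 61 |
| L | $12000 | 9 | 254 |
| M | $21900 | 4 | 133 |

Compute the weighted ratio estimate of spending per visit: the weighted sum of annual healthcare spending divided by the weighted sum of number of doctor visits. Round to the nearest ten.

1110

Σ wᵢ·y = 25992400
Σ wᵢ·x = 23343
Ratio = 25992400 / 23343 = 1113.4987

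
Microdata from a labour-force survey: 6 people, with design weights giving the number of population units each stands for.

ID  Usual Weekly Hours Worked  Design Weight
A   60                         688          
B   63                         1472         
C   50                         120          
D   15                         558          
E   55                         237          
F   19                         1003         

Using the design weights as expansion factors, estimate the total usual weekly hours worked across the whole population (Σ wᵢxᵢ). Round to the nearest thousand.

180000

Weighted total = 60×688 + 63×1472 + 50×120 + 15×558 + 55×237 + 19×1003
  = 41280 + 92736 + 6000 + 8370 + 13035 + 19057 = 180478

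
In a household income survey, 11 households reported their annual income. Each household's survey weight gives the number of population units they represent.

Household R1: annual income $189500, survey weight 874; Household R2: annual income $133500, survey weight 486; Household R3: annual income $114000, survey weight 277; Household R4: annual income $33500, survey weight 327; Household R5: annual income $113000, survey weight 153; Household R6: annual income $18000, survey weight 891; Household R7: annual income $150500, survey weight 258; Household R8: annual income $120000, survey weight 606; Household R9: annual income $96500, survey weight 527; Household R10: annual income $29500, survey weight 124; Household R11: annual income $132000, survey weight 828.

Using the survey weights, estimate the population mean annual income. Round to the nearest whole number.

Weighted sum = 581722000
Sum of weights = 874 + 486 + 277 + 327 + 153 + 891 + 258 + 606 + 527 + 124 + 828 = 5351
Weighted mean = 581722000 / 5351 = 108712.76

108713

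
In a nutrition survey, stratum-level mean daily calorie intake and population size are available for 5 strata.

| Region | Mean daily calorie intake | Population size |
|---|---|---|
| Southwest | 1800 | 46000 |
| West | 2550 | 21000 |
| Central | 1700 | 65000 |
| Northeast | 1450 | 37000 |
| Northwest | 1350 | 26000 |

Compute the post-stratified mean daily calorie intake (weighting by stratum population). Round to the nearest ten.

1720

Σ Nₕ·x̄ₕ = 1800×46000 + 2550×21000 + 1700×65000 + 1450×37000 + 1350×26000
  = 82800000 + 53550000 + 110500000 + 53650000 + 35100000 = 335600000
Σ Nₕ = 195000
Overall mean = 335600000 / 195000 = 1721.0256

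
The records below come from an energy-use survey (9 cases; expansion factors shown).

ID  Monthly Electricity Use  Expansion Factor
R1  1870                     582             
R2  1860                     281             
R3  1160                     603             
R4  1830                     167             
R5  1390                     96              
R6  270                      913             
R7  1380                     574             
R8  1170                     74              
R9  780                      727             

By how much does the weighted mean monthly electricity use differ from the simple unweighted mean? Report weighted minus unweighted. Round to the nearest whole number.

Unweighted sum = 11710
Unweighted mean = 11710 / 9 = 1301.1111
Weighted sum = 1870×582 + 1860×281 + 1160×603 + 1830×167 + 1390×96 + 270×913 + 1380×574 + 1170×74 + 780×727
  = 4441800
Sum of weights = 582 + 281 + 603 + 167 + 96 + 913 + 574 + 74 + 727 = 4017
Weighted mean = 4441800 / 4017 = 1105.7506
Difference (weighted minus unweighted) = -195.36055

-195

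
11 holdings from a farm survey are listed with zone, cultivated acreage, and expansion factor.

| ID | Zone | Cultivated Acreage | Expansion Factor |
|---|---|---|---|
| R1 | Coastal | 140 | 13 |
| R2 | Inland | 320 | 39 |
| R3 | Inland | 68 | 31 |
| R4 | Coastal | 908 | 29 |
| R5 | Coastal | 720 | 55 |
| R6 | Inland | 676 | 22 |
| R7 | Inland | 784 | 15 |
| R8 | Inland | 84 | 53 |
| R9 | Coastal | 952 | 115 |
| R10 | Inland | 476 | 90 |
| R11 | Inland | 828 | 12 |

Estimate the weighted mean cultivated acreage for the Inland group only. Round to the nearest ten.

380

Inland rows: R2, R3, R6, R7, R8, R10, R11
Weighted sum = 320×39 + 68×31 + 676×22 + 784×15 + 84×53 + 476×90 + 828×12
  = 12480 + 2108 + 14872 + 11760 + 4452 + 42840 + 9936 = 98448
Sum of weights = 39 + 31 + 22 + 15 + 53 + 90 + 12 = 262
Weighted mean = 98448 / 262 = 375.75573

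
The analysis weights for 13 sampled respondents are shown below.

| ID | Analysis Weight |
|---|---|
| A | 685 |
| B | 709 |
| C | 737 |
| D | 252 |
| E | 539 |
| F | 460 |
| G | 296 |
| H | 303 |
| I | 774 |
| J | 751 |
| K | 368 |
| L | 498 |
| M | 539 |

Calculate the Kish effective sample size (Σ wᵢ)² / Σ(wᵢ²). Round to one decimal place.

11.7

Σ wᵢ = 6911
Σ wᵢ² = 4097151
n_eff = 6911² / 4097151 = 47761921 / 4097151 = 11.657349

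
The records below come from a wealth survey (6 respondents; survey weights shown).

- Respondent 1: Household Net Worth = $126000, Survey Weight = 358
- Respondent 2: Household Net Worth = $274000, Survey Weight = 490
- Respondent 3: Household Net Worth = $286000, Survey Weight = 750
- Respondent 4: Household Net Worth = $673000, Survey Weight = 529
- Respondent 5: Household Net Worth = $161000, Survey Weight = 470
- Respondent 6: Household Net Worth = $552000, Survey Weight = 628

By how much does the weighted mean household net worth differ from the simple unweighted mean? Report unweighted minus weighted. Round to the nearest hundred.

Unweighted sum = 126000 + 274000 + 286000 + 673000 + 161000 + 552000 = 2072000
Unweighted mean = 2072000 / 6 = 345333.33
Weighted sum = 126000×358 + 274000×490 + 286000×750 + 673000×529 + 161000×470 + 552000×628
  = 1172211000
Sum of weights = 358 + 490 + 750 + 529 + 470 + 628 = 3225
Weighted mean = 1172211000 / 3225 = 363476.28
Difference (unweighted minus weighted) = -18142.946

-18100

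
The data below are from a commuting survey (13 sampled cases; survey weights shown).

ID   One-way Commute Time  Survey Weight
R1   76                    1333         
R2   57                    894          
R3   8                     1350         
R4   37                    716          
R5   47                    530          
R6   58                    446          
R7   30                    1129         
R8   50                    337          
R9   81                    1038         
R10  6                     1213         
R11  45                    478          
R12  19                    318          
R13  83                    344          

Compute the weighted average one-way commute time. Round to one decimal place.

Weighted sum = 438516
Sum of weights = 10126
Weighted mean = 438516 / 10126 = 43.305945

43.3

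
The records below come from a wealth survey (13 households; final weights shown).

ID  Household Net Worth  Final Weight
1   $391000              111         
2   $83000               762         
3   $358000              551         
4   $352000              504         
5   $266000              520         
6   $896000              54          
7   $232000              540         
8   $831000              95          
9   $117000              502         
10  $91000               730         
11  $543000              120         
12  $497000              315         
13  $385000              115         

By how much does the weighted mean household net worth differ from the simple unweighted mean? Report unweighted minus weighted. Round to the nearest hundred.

131000

Unweighted sum = 5042000
Unweighted mean = 5042000 / 13 = 387846.15
Weighted sum = 1263396000
Sum of weights = 4919
Weighted mean = 1263396000 / 4919 = 256840.01
Difference (unweighted minus weighted) = 131006.15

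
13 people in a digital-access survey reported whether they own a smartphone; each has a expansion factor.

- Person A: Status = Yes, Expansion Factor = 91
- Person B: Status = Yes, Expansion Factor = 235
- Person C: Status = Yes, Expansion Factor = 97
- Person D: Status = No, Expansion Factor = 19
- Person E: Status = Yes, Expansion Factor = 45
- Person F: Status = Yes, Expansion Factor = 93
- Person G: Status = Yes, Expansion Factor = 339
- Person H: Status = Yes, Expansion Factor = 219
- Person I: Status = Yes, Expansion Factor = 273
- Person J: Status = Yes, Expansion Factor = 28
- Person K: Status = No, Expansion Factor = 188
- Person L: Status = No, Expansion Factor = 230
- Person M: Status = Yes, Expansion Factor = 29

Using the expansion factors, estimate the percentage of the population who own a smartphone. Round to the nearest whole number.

Sum of weights for 'Yes' = 91 + 235 + 97 + 45 + 93 + 339 + 219 + 273 + 28 + 29 = 1449
Total weight = 1886
Weighted proportion = 1449 / 1886 = 0.76829268 → 76.829268%

77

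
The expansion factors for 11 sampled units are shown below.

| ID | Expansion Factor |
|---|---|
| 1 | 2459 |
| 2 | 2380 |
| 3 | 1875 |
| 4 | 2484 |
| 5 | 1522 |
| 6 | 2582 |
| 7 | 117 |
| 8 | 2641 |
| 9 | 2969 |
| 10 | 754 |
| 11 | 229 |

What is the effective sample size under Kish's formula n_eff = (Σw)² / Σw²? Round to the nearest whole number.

Σ wᵢ = 2459 + 2380 + 1875 + 2484 + 1522 + 2582 + 117 + 2641 + 2969 + 754 + 229 = 20012
Σ wᵢ² = 46804658
n_eff = 20012² / 46804658 = 400480144 / 46804658 = 8.5564164

9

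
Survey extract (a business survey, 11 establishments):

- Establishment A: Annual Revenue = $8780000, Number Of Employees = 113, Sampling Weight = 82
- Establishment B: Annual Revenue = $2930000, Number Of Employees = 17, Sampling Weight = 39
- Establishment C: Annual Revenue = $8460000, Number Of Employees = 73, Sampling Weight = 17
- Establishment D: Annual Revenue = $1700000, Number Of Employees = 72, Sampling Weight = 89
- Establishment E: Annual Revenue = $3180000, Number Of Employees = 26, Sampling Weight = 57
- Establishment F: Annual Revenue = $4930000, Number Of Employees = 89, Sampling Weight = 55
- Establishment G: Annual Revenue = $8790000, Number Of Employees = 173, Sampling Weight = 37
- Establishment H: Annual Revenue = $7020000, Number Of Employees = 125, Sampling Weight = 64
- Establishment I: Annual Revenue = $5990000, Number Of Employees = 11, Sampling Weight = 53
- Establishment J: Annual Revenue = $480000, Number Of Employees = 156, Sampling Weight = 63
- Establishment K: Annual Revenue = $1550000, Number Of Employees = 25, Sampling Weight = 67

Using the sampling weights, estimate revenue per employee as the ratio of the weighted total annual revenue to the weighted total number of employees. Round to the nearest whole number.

Σ wᵢ·y = 8780000×82 + 2930000×39 + 8460000×17 + 1700000×89 + 3180000×57 + 4930000×55 + 8790000×37 + 7020000×64 + 5990000×53 + 480000×63 + 1550000×67
  = 719960000 + 114270000 + 143820000 + 151300000 + 181260000 + 271150000 + 325230000 + 449280000 + 317470000 + 30240000 + 103850000 = 2807830000
Σ wᵢ·x = 50442
Ratio = 2807830000 / 50442 = 55664.526

55665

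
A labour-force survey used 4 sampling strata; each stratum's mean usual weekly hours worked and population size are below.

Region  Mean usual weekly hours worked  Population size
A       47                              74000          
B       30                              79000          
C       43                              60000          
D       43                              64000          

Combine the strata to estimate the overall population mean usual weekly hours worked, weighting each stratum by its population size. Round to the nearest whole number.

Σ Nₕ·x̄ₕ = 11180000
Σ Nₕ = 277000
Overall mean = 11180000 / 277000 = 40.361011

40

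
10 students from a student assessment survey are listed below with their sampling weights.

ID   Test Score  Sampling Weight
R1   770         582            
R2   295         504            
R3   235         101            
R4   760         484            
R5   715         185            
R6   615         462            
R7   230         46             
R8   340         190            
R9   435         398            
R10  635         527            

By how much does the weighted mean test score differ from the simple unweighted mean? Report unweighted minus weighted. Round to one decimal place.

Unweighted sum = 770 + 295 + 235 + 760 + 715 + 615 + 230 + 340 + 435 + 635 = 5030
Unweighted mean = 5030 / 10 = 503
Weighted sum = 770×582 + 295×504 + 235×101 + 760×484 + 715×185 + 615×462 + 230×46 + 340×190 + 435×398 + 635×527
  = 448140 + 148680 + 23735 + 367840 + 132275 + 284130 + 10580 + 64600 + 173130 + 334645 = 1987755
Sum of weights = 582 + 504 + 101 + 484 + 185 + 462 + 46 + 190 + 398 + 527 = 3479
Weighted mean = 1987755 / 3479 = 571.35815
Difference (unweighted minus weighted) = -68.358149

-68.4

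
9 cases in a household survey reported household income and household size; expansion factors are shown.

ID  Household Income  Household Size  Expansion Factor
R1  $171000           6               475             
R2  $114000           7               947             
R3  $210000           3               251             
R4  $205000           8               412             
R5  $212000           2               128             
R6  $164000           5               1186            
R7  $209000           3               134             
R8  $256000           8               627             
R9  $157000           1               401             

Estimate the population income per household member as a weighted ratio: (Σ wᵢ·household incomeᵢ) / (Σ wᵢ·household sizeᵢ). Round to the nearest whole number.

31311

Σ wᵢ·y = 171000×475 + 114000×947 + 210000×251 + 205000×412 + 212000×128 + 164000×1186 + 209000×134 + 256000×627 + 157000×401
  = 81225000 + 107958000 + 52710000 + 84460000 + 27136000 + 194504000 + 28006000 + 160512000 + 62957000 = 799468000
Σ wᵢ·x = 6×475 + 7×947 + 3×251 + 8×412 + 2×128 + 5×1186 + 3×134 + 8×627 + 1×401
  = 2850 + 6629 + 753 + 3296 + 256 + 5930 + 402 + 5016 + 401 = 25533
Ratio = 799468000 / 25533 = 31311.166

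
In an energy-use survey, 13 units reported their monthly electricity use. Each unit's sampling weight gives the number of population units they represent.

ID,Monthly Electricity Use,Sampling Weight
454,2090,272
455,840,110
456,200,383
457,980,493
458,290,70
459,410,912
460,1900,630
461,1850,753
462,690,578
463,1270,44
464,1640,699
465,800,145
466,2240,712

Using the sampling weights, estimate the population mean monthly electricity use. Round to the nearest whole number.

Weighted sum = 7516830
Sum of weights = 5801
Weighted mean = 7516830 / 5801 = 1295.7818

1296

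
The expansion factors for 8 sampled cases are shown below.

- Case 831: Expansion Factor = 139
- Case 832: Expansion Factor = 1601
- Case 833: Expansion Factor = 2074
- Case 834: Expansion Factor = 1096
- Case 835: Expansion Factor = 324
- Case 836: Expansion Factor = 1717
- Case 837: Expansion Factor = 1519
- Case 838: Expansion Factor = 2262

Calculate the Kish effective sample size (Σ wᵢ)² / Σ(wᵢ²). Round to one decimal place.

6.2

Σ wᵢ = 10732
Σ wᵢ² = 19321 + 2563201 + 4301476 + 1201216 + 104976 + 2948089 + 2307361 + 5116644 = 18562284
n_eff = 10732² / 18562284 = 115175824 / 18562284 = 6.2048304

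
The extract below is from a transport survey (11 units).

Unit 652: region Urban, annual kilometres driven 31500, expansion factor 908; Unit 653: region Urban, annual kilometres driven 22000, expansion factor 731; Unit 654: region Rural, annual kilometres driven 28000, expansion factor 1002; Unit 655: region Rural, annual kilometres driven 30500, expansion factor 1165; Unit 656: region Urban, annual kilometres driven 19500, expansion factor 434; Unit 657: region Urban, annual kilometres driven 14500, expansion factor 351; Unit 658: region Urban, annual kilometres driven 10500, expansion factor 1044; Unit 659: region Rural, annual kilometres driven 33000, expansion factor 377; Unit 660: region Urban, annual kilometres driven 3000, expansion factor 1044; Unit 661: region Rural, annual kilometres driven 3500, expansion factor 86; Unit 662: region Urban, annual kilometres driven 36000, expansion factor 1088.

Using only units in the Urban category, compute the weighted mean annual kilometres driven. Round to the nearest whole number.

19910

Urban rows: 652, 653, 656, 657, 658, 660, 662
Weighted sum = 31500×908 + 22000×731 + 19500×434 + 14500×351 + 10500×1044 + 3000×1044 + 36000×1088
  = 111498500
Sum of weights = 5600
Weighted mean = 111498500 / 5600 = 19910.446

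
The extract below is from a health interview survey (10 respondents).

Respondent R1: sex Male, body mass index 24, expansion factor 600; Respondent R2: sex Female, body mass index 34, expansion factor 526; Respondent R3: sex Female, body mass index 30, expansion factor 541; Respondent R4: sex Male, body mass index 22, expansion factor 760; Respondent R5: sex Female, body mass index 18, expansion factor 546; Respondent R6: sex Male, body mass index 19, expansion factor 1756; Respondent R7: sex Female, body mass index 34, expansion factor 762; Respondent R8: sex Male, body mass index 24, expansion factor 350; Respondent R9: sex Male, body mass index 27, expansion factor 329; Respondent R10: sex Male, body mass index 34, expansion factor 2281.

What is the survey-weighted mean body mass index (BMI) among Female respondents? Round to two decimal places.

Female rows: R2, R3, R5, R7
Weighted sum = 34×526 + 30×541 + 18×546 + 34×762
  = 69850
Sum of weights = 526 + 541 + 546 + 762 = 2375
Weighted mean = 69850 / 2375 = 29.410526

29.41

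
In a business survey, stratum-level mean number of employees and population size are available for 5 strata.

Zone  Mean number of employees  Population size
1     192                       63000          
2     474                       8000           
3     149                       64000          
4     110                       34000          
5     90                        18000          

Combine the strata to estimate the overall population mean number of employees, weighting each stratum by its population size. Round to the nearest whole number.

165

Σ Nₕ·x̄ₕ = 192×63000 + 474×8000 + 149×64000 + 110×34000 + 90×18000
  = 12096000 + 3792000 + 9536000 + 3740000 + 1620000 = 30784000
Σ Nₕ = 63000 + 8000 + 64000 + 34000 + 18000 = 187000
Overall mean = 30784000 / 187000 = 164.62032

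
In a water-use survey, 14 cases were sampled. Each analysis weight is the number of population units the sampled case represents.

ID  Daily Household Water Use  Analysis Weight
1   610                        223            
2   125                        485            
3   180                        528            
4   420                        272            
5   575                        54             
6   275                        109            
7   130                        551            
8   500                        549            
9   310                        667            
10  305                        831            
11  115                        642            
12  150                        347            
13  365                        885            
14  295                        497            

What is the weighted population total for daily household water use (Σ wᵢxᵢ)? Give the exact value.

1868835

Weighted total = 1868835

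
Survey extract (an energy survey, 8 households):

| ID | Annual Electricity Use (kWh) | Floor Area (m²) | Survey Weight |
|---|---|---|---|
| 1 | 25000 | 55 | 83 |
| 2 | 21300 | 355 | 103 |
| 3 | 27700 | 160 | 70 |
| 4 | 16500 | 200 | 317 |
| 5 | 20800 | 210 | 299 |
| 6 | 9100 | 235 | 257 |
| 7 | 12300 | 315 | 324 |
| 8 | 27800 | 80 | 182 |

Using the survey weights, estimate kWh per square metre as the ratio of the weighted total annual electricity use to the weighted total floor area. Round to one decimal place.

81.7

Σ wᵢ·y = 29041100
Σ wᵢ·x = 55×83 + 355×103 + 160×70 + 200×317 + 210×299 + 235×257 + 315×324 + 80×182
  = 355535
Ratio = 29041100 / 355535 = 81.682816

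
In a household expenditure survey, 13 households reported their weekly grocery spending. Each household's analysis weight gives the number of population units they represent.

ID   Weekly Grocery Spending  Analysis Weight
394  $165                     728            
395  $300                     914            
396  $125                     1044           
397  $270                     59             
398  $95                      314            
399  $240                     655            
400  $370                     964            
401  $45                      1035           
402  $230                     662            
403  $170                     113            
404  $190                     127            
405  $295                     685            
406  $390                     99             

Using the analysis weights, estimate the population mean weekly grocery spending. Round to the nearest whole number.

212

Weighted sum = 1567320
Sum of weights = 7399
Weighted mean = 1567320 / 7399 = 211.82863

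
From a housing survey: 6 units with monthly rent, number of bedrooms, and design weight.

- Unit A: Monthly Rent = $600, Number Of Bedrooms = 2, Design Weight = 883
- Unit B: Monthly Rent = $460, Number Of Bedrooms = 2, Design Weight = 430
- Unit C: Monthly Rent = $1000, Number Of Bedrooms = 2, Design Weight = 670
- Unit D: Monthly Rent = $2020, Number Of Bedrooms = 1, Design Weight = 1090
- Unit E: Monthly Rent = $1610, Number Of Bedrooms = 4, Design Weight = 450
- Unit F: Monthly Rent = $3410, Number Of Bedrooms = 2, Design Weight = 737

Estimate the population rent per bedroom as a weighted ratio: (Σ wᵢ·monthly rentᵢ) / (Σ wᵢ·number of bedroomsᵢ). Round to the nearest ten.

820

Σ wᵢ·y = 6837070
Σ wᵢ·x = 8330
Ratio = 6837070 / 8330 = 820.77671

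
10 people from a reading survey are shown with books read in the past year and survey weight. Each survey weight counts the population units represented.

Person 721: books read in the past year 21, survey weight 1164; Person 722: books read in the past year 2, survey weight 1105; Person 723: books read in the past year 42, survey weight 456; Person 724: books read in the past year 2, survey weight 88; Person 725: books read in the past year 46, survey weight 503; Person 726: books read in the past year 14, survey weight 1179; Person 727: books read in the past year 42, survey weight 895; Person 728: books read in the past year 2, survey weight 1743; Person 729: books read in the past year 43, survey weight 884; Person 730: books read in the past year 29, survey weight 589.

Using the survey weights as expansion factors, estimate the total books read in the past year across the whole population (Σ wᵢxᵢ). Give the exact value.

181795

Weighted total = 21×1164 + 2×1105 + 42×456 + 2×88 + 46×503 + 14×1179 + 42×895 + 2×1743 + 43×884 + 29×589
  = 181795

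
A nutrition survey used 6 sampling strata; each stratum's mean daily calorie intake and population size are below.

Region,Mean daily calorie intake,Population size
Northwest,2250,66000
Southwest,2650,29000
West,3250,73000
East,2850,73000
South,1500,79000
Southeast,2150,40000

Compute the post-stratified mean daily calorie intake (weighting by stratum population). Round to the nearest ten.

Σ Nₕ·x̄ₕ = 2250×66000 + 2650×29000 + 3250×73000 + 2850×73000 + 1500×79000 + 2150×40000
  = 148500000 + 76850000 + 237250000 + 208050000 + 118500000 + 86000000 = 875150000
Σ Nₕ = 66000 + 29000 + 73000 + 73000 + 79000 + 40000 = 360000
Overall mean = 875150000 / 360000 = 2430.9722

2430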